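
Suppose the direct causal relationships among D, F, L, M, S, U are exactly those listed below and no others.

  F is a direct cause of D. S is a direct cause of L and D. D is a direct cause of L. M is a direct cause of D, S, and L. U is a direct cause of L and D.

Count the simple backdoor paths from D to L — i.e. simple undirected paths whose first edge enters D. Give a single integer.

5

A backdoor path from D to L is any simple undirected path whose first edge points into D (i.e. leaves D via a parent).
Parents of D: {F, M, S, U}.
Enumerating:
  P1: D <- M -> S -> L
  P2: D <- M -> L
  P3: D <- U -> L
  P4: D <- S <- M -> L
  P5: D <- S -> L
That exhausts the simple backdoor paths. Count: 5.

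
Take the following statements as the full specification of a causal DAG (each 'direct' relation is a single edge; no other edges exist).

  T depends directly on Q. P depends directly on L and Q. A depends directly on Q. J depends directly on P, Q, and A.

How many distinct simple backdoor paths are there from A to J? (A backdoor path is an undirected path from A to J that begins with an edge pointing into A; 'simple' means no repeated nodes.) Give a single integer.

A backdoor path from A to J is any simple undirected path whose first edge points into A (i.e. leaves A via a parent).
Parents of A: {Q}.
Enumerating:
  P1: A <- Q -> P -> J
  P2: A <- Q -> J
That exhausts the simple backdoor paths. Count: 2.

2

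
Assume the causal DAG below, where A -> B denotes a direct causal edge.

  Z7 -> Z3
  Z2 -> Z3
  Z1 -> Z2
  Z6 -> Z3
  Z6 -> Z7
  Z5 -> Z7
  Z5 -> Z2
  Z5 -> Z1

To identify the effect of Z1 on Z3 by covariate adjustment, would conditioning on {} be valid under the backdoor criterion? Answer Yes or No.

Backdoor paths from Z1 to Z3 (paths whose first edge points into Z1):
  P1: Z1 <- Z5 -> Z2 -> Z3
  P2: Z1 <- Z5 -> Z7 <- Z6 -> Z3
  P3: Z1 <- Z5 -> Z7 -> Z3
Condition 1 (no descendant of Z1 in the set): holds — descendants of Z1 are {Z2, Z3}; none are in {}.
Condition 2 (every backdoor path blocked by {}):
  P1: open — no interior node is in the conditioning set.
  P2: blocked at collider Z7 (neither it nor any descendant is in the conditioning set).
  P3: open — no interior node is in the conditioning set.
{} does not satisfy the backdoor criterion.

No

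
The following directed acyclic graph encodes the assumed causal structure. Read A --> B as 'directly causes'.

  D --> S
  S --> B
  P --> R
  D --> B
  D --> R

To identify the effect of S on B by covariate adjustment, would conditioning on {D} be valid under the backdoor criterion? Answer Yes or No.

Backdoor paths from S to B (paths whose first edge points into S):
  P1: S <- D -> B
Condition 1 (no descendant of S in the set): holds — descendants of S are {B}; none are in {D}.
Condition 2 (every backdoor path blocked by {D}):
  P1: blocked at fork node D ∈ conditioning set.
{D} satisfies the backdoor criterion.

Yes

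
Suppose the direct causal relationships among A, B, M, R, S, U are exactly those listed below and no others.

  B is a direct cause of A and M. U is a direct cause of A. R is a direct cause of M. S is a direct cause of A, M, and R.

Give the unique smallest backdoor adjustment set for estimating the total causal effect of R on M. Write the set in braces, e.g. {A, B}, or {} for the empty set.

Variables eligible for adjustment (non-descendants of R, excluding R and M): {A, B, S, U}.
Backdoor paths from R to M:
  P1: R <- S -> A <- B -> M
  P2: R <- S -> M
The empty set is not sufficient: P2 (R <- S -> M) has no collider blocking it and no conditioned non-collider, so it is open.
Try {S}:
  P1: blocked at fork node S ∈ conditioning set.
  P2: blocked at fork node S ∈ conditioning set.
{S} contains no descendant of R and blocks every backdoor path.
No other singleton works — e.g. {B} leaves P2 open — so {S} is the unique smallest valid adjustment set.

{S}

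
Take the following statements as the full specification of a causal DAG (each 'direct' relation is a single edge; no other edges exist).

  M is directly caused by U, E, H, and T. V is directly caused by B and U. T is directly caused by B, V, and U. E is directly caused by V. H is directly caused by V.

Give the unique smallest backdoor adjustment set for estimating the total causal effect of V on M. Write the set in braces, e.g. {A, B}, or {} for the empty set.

{B, U}

Variables eligible for adjustment (non-descendants of V, excluding V and M): {B, U}.
Backdoor paths from V to M:
  P1: V <- U -> T -> M
  P2: V <- U -> M
  P3: V <- B -> T <- U -> M
  P4: V <- B -> T -> M
The empty set is not sufficient: P1 (V <- U -> T -> M) has no collider blocking it and no conditioned non-collider, so it is open.
Try {B, U}:
  P1: blocked at fork node U ∈ conditioning set.
  P2: blocked at fork node U ∈ conditioning set.
  P3: blocked at fork node B ∈ conditioning set.
  P4: blocked at fork node B ∈ conditioning set.
{B, U} contains no descendant of V and blocks every backdoor path.
Every element of {B, U} is needed (dropping B leaves P4 open; dropping U leaves P1 open), so no proper subset is valid.
Among all size-2 subsets of the eligible variables, only {B, U} blocks every backdoor path, so it is the unique smallest valid adjustment set.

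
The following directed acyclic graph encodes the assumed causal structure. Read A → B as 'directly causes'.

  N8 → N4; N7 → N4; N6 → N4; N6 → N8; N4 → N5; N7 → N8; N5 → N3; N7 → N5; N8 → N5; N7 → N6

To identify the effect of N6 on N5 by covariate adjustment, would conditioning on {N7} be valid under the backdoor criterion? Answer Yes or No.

Backdoor paths from N6 to N5 (paths whose first edge points into N6):
  P1: N6 <- N7 -> N8 -> N4 -> N5
  P2: N6 <- N7 -> N8 -> N5
  P3: N6 <- N7 -> N4 <- N8 -> N5
  P4: N6 <- N7 -> N4 -> N5
  P5: N6 <- N7 -> N5
Condition 1 (no descendant of N6 in the set): holds — descendants of N6 are {N3, N4, N5, N8}; none are in {N7}.
Condition 2 (every backdoor path blocked by {N7}):
  P1: blocked at fork node N7 ∈ conditioning set.
  P2: blocked at fork node N7 ∈ conditioning set.
  P3: blocked at fork node N7 ∈ conditioning set.
  P4: blocked at fork node N7 ∈ conditioning set.
  P5: blocked at fork node N7 ∈ conditioning set.
{N7} satisfies the backdoor criterion.

Yes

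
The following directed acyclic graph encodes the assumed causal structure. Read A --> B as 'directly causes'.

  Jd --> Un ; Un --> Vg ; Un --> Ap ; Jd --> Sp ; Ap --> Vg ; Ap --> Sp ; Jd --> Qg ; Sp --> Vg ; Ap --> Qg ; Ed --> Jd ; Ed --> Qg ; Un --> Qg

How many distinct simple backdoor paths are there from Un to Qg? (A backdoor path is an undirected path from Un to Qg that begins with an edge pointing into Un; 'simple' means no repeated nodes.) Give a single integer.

A backdoor path from Un to Qg is any simple undirected path whose first edge points into Un (i.e. leaves Un via a parent).
Parents of Un: {Jd}.
Enumerating:
  P1: Un <- Jd <- Ed -> Qg
  P2: Un <- Jd -> Qg
  P3: Un <- Jd -> Sp <- Ap -> Qg
  P4: Un <- Jd -> Sp -> Vg <- Ap -> Qg
That exhausts the simple backdoor paths. Count: 4.

4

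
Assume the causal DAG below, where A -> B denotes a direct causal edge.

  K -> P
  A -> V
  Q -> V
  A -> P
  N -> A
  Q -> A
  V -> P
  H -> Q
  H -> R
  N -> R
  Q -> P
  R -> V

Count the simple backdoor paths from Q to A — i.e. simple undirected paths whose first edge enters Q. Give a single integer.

3

A backdoor path from Q to A is any simple undirected path whose first edge points into Q (i.e. leaves Q via a parent).
Parents of Q: {H}.
Enumerating:
  P1: Q <- H -> R <- N -> A
  P2: Q <- H -> R -> V <- A
  P3: Q <- H -> R -> V -> P <- A
That exhausts the simple backdoor paths. Count: 3.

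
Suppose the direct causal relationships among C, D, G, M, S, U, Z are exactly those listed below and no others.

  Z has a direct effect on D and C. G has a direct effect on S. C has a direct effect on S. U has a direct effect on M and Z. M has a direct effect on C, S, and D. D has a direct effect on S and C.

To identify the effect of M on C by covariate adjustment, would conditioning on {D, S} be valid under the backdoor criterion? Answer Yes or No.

No

Backdoor paths from M to C (paths whose first edge points into M):
  P1: M <- U -> Z -> D -> C
  P2: M <- U -> Z -> D -> S <- C
  P3: M <- U -> Z -> C
Condition 1 (no descendant of M in the set): FAILS — D and S are descendants of M.
Condition 2 (every backdoor path blocked by {D, S}):
  P1: blocked at chain node D ∈ conditioning set.
  P2: blocked at chain node D ∈ conditioning set.
  P3: open — no interior node is in the conditioning set.
{D, S} does not satisfy the backdoor criterion.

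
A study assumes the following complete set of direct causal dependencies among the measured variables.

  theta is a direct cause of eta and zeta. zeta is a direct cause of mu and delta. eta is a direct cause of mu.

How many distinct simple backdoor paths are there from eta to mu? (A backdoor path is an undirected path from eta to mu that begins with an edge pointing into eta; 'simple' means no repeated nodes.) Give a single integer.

1

A backdoor path from eta to mu is any simple undirected path whose first edge points into eta (i.e. leaves eta via a parent).
Parents of eta: {theta}.
Enumerating:
  P1: eta <- theta -> zeta -> mu
That exhausts the simple backdoor paths. Count: 1.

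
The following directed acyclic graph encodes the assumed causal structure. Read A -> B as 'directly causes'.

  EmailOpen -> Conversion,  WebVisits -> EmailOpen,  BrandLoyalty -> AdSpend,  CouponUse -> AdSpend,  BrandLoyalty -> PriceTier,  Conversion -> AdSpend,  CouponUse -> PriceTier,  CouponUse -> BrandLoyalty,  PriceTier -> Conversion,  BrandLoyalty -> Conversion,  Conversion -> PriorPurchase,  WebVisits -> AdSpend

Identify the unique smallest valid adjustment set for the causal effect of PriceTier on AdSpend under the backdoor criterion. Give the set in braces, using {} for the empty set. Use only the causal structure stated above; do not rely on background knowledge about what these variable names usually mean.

Variables eligible for adjustment (non-descendants of PriceTier, excluding PriceTier and AdSpend): {BrandLoyalty, CouponUse, EmailOpen, WebVisits}.
Backdoor paths from PriceTier to AdSpend:
  P1: PriceTier <- CouponUse -> BrandLoyalty -> Conversion <- EmailOpen <- WebVisits -> AdSpend
  P2: PriceTier <- CouponUse -> BrandLoyalty -> Conversion -> AdSpend
  P3: PriceTier <- CouponUse -> BrandLoyalty -> AdSpend
  P4: PriceTier <- CouponUse -> AdSpend
  P5: PriceTier <- BrandLoyalty <- CouponUse -> AdSpend
  P6: PriceTier <- BrandLoyalty -> Conversion <- EmailOpen <- WebVisits -> AdSpend
  P7: PriceTier <- BrandLoyalty -> Conversion -> AdSpend
  P8: PriceTier <- BrandLoyalty -> AdSpend
The empty set is not sufficient: P2 (PriceTier <- CouponUse -> BrandLoyalty -> Conversion -> AdSpend) has no collider blocking it and no conditioned non-collider, so it is open.
Try {BrandLoyalty, CouponUse}:
  P1: blocked at fork node CouponUse ∈ conditioning set.
  P2: blocked at fork node CouponUse ∈ conditioning set.
  P3: blocked at fork node CouponUse ∈ conditioning set.
  P4: blocked at fork node CouponUse ∈ conditioning set.
  P5: blocked at chain node BrandLoyalty ∈ conditioning set.
  P6: blocked at fork node BrandLoyalty ∈ conditioning set.
  P7: blocked at fork node BrandLoyalty ∈ conditioning set.
  P8: blocked at fork node BrandLoyalty ∈ conditioning set.
{BrandLoyalty, CouponUse} contains no descendant of PriceTier and blocks every backdoor path.
Every element of {BrandLoyalty, CouponUse} is needed (dropping BrandLoyalty leaves P7 open; dropping CouponUse leaves P4 open), so no proper subset is valid.
Among all size-2 subsets of the eligible variables, only {BrandLoyalty, CouponUse} blocks every backdoor path, so it is the unique smallest valid adjustment set.

{BrandLoyalty, CouponUse}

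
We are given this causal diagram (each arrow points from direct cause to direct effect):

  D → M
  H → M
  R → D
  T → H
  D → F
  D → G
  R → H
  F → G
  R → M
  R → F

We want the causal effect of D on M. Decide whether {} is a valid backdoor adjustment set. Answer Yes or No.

Backdoor paths from D to M (paths whose first edge points into D):
  P1: D <- R -> H -> M
  P2: D <- R -> M
Condition 1 (no descendant of D in the set): holds — descendants of D are {F, G, M}; none are in {}.
Condition 2 (every backdoor path blocked by {}):
  P1: open — no interior node is in the conditioning set.
  P2: open — no interior node is in the conditioning set.
{} does not satisfy the backdoor criterion.

No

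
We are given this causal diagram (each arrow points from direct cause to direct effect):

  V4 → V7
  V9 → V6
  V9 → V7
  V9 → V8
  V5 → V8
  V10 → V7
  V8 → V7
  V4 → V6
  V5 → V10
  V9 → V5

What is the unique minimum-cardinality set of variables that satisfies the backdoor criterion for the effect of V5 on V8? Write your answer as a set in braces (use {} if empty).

{V9}

Variables eligible for adjustment (non-descendants of V5, excluding V5 and V8): {V4, V6, V9}.
Backdoor paths from V5 to V8:
  P1: V5 <- V9 -> V8
  P2: V5 <- V9 -> V7 <- V8
  P3: V5 <- V9 -> V6 <- V4 -> V7 <- V8
The empty set is not sufficient: P1 (V5 <- V9 -> V8) has no collider blocking it and no conditioned non-collider, so it is open.
Try {V9}:
  P1: blocked at fork node V9 ∈ conditioning set.
  P2: blocked at fork node V9 ∈ conditioning set.
  P3: blocked at fork node V9 ∈ conditioning set.
{V9} contains no descendant of V5 and blocks every backdoor path.
No other singleton works — e.g. {V4} leaves P1 open — so {V9} is the unique smallest valid adjustment set.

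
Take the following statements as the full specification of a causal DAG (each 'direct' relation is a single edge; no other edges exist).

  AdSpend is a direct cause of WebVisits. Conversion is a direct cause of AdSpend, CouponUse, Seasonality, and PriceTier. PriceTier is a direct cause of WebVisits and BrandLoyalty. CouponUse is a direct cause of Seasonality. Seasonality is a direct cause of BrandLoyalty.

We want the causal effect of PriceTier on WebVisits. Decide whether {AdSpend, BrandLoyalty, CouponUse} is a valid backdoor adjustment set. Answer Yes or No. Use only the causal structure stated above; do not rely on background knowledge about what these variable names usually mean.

No

Backdoor paths from PriceTier to WebVisits (paths whose first edge points into PriceTier):
  P1: PriceTier <- Conversion -> AdSpend -> WebVisits
Condition 1 (no descendant of PriceTier in the set): FAILS — BrandLoyalty is a descendant of PriceTier.
Condition 2 (every backdoor path blocked by {AdSpend, BrandLoyalty, CouponUse}):
  P1: blocked at chain node AdSpend ∈ conditioning set.
{AdSpend, BrandLoyalty, CouponUse} does not satisfy the backdoor criterion.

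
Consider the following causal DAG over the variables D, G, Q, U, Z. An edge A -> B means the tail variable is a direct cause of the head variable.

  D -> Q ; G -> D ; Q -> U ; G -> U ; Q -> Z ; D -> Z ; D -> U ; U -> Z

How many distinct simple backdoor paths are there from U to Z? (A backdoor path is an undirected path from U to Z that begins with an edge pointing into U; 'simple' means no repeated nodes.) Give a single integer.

A backdoor path from U to Z is any simple undirected path whose first edge points into U (i.e. leaves U via a parent).
Parents of U: {D, G, Q}.
Enumerating:
  P1: U <- G -> D -> Q -> Z
  P2: U <- G -> D -> Z
  P3: U <- D -> Q -> Z
  P4: U <- D -> Z
  P5: U <- Q <- D -> Z
  P6: U <- Q -> Z
That exhausts the simple backdoor paths. Count: 6.

6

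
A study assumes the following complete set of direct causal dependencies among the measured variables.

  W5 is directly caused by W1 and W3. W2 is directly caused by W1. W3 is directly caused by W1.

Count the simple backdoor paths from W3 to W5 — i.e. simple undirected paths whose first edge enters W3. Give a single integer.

A backdoor path from W3 to W5 is any simple undirected path whose first edge points into W3 (i.e. leaves W3 via a parent).
Parents of W3: {W1}.
Enumerating:
  P1: W3 <- W1 -> W5
That exhausts the simple backdoor paths. Count: 1.

1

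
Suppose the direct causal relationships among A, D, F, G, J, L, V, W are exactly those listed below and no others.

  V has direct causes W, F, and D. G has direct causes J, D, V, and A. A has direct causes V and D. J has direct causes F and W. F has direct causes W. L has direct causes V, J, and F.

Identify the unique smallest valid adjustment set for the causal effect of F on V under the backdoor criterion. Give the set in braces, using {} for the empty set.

{W}

Variables eligible for adjustment (non-descendants of F, excluding F and V): {D, W}.
Backdoor paths from F to V:
  P1: F <- W -> J -> G <- D -> V
  P2: F <- W -> J -> G <- D -> A <- V
  P3: F <- W -> J -> G <- V
  P4: F <- W -> J -> G <- A <- D -> V
  P5: F <- W -> J -> G <- A <- V
  P6: F <- W -> J -> L <- V
  P7: F <- W -> V
The empty set is not sufficient: P7 (F <- W -> V) has no collider blocking it and no conditioned non-collider, so it is open.
Try {W}:
  P1: blocked at fork node W ∈ conditioning set.
  P2: blocked at fork node W ∈ conditioning set.
  P3: blocked at fork node W ∈ conditioning set.
  P4: blocked at fork node W ∈ conditioning set.
  P5: blocked at fork node W ∈ conditioning set.
  P6: blocked at fork node W ∈ conditioning set.
  P7: blocked at fork node W ∈ conditioning set.
{W} contains no descendant of F and blocks every backdoor path.
No other singleton works — e.g. {D} leaves P7 open — so {W} is the unique smallest valid adjustment set.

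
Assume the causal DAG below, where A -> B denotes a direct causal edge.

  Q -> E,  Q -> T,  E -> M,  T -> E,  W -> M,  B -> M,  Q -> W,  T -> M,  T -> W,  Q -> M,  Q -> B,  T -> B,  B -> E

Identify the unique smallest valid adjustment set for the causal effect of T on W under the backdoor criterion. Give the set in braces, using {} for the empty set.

Variables eligible for adjustment (non-descendants of T, excluding T and W): {Q}.
Backdoor paths from T to W:
  P1: T <- Q -> B -> E -> M <- W
  P2: T <- Q -> B -> M <- W
  P3: T <- Q -> W
  P4: T <- Q -> E <- B -> M <- W
  P5: T <- Q -> E -> M <- W
  P6: T <- Q -> M <- W
The empty set is not sufficient: P3 (T <- Q -> W) has no collider blocking it and no conditioned non-collider, so it is open.
Try {Q}:
  P1: blocked at fork node Q ∈ conditioning set.
  P2: blocked at fork node Q ∈ conditioning set.
  P3: blocked at fork node Q ∈ conditioning set.
  P4: blocked at fork node Q ∈ conditioning set.
  P5: blocked at fork node Q ∈ conditioning set.
  P6: blocked at fork node Q ∈ conditioning set.
{Q} contains no descendant of T and blocks every backdoor path.
{Q} is the unique smallest valid adjustment set.

{Q}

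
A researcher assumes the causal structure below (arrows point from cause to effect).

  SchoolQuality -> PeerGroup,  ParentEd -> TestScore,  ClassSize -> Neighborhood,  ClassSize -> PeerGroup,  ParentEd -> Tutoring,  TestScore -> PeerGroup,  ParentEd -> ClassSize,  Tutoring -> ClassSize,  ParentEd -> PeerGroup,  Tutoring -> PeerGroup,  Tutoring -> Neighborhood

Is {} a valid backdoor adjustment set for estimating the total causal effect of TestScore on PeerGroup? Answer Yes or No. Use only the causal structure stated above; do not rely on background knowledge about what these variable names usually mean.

No

Backdoor paths from TestScore to PeerGroup (paths whose first edge points into TestScore):
  P1: TestScore <- ParentEd -> Tutoring -> ClassSize -> PeerGroup
  P2: TestScore <- ParentEd -> Tutoring -> PeerGroup
  P3: TestScore <- ParentEd -> Tutoring -> Neighborhood <- ClassSize -> PeerGroup
  P4: TestScore <- ParentEd -> ClassSize <- Tutoring -> PeerGroup
  P5: TestScore <- ParentEd -> ClassSize -> PeerGroup
  P6: TestScore <- ParentEd -> ClassSize -> Neighborhood <- Tutoring -> PeerGroup
  P7: TestScore <- ParentEd -> PeerGroup
Condition 1 (no descendant of TestScore in the set): holds — descendants of TestScore are {PeerGroup}; none are in {}.
Condition 2 (every backdoor path blocked by {}):
  P1: open — no interior node is in the conditioning set.
  P2: open — no interior node is in the conditioning set.
  P3: blocked at collider Neighborhood (neither it nor any descendant is in the conditioning set).
  P4: blocked at collider ClassSize (neither it nor any descendant is in the conditioning set).
  P5: open — no interior node is in the conditioning set.
  P6: blocked at collider Neighborhood (neither it nor any descendant is in the conditioning set).
  P7: open — no interior node is in the conditioning set.
{} does not satisfy the backdoor criterion.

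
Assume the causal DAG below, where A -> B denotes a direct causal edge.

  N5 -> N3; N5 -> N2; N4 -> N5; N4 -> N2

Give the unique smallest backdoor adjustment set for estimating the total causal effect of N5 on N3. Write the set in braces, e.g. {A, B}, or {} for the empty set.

{}

Variables eligible for adjustment (non-descendants of N5, excluding N5 and N3): {N4}.
Backdoor paths from N5 to N3:
  (none)
With no backdoor paths the empty set already satisfies the criterion, and it is trivially minimal.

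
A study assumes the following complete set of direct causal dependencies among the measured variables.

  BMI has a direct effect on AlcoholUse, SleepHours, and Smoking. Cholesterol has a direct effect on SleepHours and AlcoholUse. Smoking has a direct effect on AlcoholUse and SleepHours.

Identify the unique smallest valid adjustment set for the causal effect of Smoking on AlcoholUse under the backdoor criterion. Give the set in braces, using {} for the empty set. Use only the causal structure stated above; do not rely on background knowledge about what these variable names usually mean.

{BMI}

Variables eligible for adjustment (non-descendants of Smoking, excluding Smoking and AlcoholUse): {BMI, Cholesterol}.
Backdoor paths from Smoking to AlcoholUse:
  P1: Smoking <- BMI -> SleepHours <- Cholesterol -> AlcoholUse
  P2: Smoking <- BMI -> AlcoholUse
The empty set is not sufficient: P2 (Smoking <- BMI -> AlcoholUse) has no collider blocking it and no conditioned non-collider, so it is open.
Try {BMI}:
  P1: blocked at fork node BMI ∈ conditioning set.
  P2: blocked at fork node BMI ∈ conditioning set.
{BMI} contains no descendant of Smoking and blocks every backdoor path.
No other singleton works — e.g. {Cholesterol} leaves P2 open — so {BMI} is the unique smallest valid adjustment set.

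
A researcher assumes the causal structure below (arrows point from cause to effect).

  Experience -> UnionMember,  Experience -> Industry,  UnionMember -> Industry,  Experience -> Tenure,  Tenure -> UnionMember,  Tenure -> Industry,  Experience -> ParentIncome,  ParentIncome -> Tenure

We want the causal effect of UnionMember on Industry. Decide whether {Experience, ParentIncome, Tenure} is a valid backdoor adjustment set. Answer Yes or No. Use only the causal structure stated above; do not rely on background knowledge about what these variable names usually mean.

Backdoor paths from UnionMember to Industry (paths whose first edge points into UnionMember):
  P1: UnionMember <- Experience -> ParentIncome -> Tenure -> Industry
  P2: UnionMember <- Experience -> Tenure -> Industry
  P3: UnionMember <- Experience -> Industry
  P4: UnionMember <- Tenure <- Experience -> Industry
  P5: UnionMember <- Tenure <- ParentIncome <- Experience -> Industry
  P6: UnionMember <- Tenure -> Industry
Condition 1 (no descendant of UnionMember in the set): holds — descendants of UnionMember are {Industry}; none are in {Experience, ParentIncome, Tenure}.
Condition 2 (every backdoor path blocked by {Experience, ParentIncome, Tenure}):
  P1: blocked at fork node Experience ∈ conditioning set.
  P2: blocked at fork node Experience ∈ conditioning set.
  P3: blocked at fork node Experience ∈ conditioning set.
  P4: blocked at chain node Tenure ∈ conditioning set.
  P5: blocked at chain node Tenure ∈ conditioning set.
  P6: blocked at fork node Tenure ∈ conditioning set.
{Experience, ParentIncome, Tenure} satisfies the backdoor criterion.

Yes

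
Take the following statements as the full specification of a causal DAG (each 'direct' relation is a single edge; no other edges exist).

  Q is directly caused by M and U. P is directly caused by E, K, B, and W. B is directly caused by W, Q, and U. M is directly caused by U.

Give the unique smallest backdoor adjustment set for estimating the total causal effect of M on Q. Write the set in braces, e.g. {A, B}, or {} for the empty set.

Variables eligible for adjustment (non-descendants of M, excluding M and Q): {E, K, U, W}.
Backdoor paths from M to Q:
  P1: M <- U -> Q
  P2: M <- U -> B <- Q
The empty set is not sufficient: P1 (M <- U -> Q) has no collider blocking it and no conditioned non-collider, so it is open.
Try {U}:
  P1: blocked at fork node U ∈ conditioning set.
  P2: blocked at fork node U ∈ conditioning set.
{U} contains no descendant of M and blocks every backdoor path.
No other singleton works — e.g. {W} leaves P1 open — so {U} is the unique smallest valid adjustment set.

{U}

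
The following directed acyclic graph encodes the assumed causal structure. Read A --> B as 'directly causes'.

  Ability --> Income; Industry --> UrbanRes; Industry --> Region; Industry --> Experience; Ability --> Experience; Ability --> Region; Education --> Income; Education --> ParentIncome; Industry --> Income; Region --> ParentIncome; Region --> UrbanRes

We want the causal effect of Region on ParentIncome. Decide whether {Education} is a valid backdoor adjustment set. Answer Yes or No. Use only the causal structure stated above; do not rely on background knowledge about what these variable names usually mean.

Yes

Backdoor paths from Region to ParentIncome (paths whose first edge points into Region):
  P1: Region <- Ability -> Experience <- Industry -> Income <- Education -> ParentIncome
  P2: Region <- Ability -> Income <- Education -> ParentIncome
  P3: Region <- Industry -> Experience <- Ability -> Income <- Education -> ParentIncome
  P4: Region <- Industry -> Income <- Education -> ParentIncome
Condition 1 (no descendant of Region in the set): holds — descendants of Region are {ParentIncome, UrbanRes}; none are in {Education}.
Condition 2 (every backdoor path blocked by {Education}):
  P1: blocked at collider Experience (neither it nor any descendant is in the conditioning set).
  P2: blocked at collider Income (neither it nor any descendant is in the conditioning set).
  P3: blocked at collider Experience (neither it nor any descendant is in the conditioning set).
  P4: blocked at collider Income (neither it nor any descendant is in the conditioning set).
{Education} satisfies the backdoor criterion.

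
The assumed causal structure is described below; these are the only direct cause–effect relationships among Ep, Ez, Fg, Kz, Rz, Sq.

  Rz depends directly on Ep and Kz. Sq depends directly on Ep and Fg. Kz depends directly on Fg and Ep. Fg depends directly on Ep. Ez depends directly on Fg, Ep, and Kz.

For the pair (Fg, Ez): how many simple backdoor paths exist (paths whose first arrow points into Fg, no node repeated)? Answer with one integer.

3

A backdoor path from Fg to Ez is any simple undirected path whose first edge points into Fg (i.e. leaves Fg via a parent).
Parents of Fg: {Ep}.
Enumerating:
  P1: Fg <- Ep -> Kz -> Ez
  P2: Fg <- Ep -> Rz <- Kz -> Ez
  P3: Fg <- Ep -> Ez
That exhausts the simple backdoor paths. Count: 3.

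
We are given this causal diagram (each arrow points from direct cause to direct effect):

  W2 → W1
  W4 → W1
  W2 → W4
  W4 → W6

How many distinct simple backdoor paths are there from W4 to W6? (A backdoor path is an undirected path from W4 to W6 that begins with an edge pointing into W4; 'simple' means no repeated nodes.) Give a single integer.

A backdoor path from W4 to W6 is any simple undirected path whose first edge points into W4 (i.e. leaves W4 via a parent).
Parents of W4: {W2}.
No simple path from any parent of W4 reaches W6 without revisiting W4, so there are no backdoor paths.

0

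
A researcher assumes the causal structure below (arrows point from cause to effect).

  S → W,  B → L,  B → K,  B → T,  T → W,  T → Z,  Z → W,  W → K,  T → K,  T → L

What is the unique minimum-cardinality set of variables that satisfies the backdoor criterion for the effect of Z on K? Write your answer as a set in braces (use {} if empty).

Variables eligible for adjustment (non-descendants of Z, excluding Z and K): {B, L, S, T}.
Backdoor paths from Z to K:
  P1: Z <- T <- B -> K
  P2: Z <- T -> W -> K
  P3: Z <- T -> L <- B -> K
  P4: Z <- T -> K
The empty set is not sufficient: P1 (Z <- T <- B -> K) has no collider blocking it and no conditioned non-collider, so it is open.
Try {T}:
  P1: blocked at chain node T ∈ conditioning set.
  P2: blocked at fork node T ∈ conditioning set.
  P3: blocked at fork node T ∈ conditioning set.
  P4: blocked at fork node T ∈ conditioning set.
{T} contains no descendant of Z and blocks every backdoor path.
No other singleton works — e.g. {B} leaves P2 open — so {T} is the unique smallest valid adjustment set.

{T}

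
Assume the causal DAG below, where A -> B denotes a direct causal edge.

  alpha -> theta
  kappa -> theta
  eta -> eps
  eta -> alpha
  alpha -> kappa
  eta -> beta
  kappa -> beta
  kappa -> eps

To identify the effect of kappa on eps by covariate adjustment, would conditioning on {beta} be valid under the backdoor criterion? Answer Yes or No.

Backdoor paths from kappa to eps (paths whose first edge points into kappa):
  P1: kappa <- alpha <- eta -> eps
Condition 1 (no descendant of kappa in the set): FAILS — beta is a descendant of kappa.
Condition 2 (every backdoor path blocked by {beta}):
  P1: open — no interior node is in the conditioning set.
{beta} does not satisfy the backdoor criterion.

No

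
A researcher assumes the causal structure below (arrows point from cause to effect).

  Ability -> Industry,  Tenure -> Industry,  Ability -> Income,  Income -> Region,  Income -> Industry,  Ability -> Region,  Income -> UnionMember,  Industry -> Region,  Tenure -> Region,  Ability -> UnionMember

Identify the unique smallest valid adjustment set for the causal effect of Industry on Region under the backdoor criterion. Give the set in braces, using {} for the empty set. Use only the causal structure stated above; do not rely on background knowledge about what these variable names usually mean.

Variables eligible for adjustment (non-descendants of Industry, excluding Industry and Region): {Ability, Income, Tenure, UnionMember}.
Backdoor paths from Industry to Region:
  P1: Industry <- Ability -> Income -> Region
  P2: Industry <- Ability -> Region
  P3: Industry <- Ability -> UnionMember <- Income -> Region
  P4: Industry <- Tenure -> Region
  P5: Industry <- Income <- Ability -> Region
  P6: Industry <- Income -> Region
  P7: Industry <- Income -> UnionMember <- Ability -> Region
The empty set is not sufficient: P1 (Industry <- Ability -> Income -> Region) has no collider blocking it and no conditioned non-collider, so it is open.
Try {Ability, Income, Tenure}:
  P1: blocked at fork node Ability ∈ conditioning set.
  P2: blocked at fork node Ability ∈ conditioning set.
  P3: blocked at fork node Ability ∈ conditioning set.
  P4: blocked at fork node Tenure ∈ conditioning set.
  P5: blocked at chain node Income ∈ conditioning set.
  P6: blocked at fork node Income ∈ conditioning set.
  P7: blocked at fork node Income ∈ conditioning set.
{Ability, Income, Tenure} contains no descendant of Industry and blocks every backdoor path.
Every element of {Ability, Income, Tenure} is needed (dropping Ability leaves P2 open; dropping Income leaves P6 open; dropping Tenure leaves P4 open), so no proper subset is valid.
Among all size-3 subsets of the eligible variables, only {Ability, Income, Tenure} blocks every backdoor path, so it is the unique smallest valid adjustment set.

{Ability, Income, Tenure}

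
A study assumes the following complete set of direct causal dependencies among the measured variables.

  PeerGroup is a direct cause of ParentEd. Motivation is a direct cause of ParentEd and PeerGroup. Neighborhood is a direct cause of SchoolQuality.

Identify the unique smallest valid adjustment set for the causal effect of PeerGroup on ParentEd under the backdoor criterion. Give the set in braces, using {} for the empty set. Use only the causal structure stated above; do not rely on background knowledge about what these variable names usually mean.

Variables eligible for adjustment (non-descendants of PeerGroup, excluding PeerGroup and ParentEd): {Motivation, Neighborhood, SchoolQuality}.
Backdoor paths from PeerGroup to ParentEd:
  P1: PeerGroup <- Motivation -> ParentEd
The empty set is not sufficient: P1 (PeerGroup <- Motivation -> ParentEd) has no collider blocking it and no conditioned non-collider, so it is open.
Try {Motivation}:
  P1: blocked at fork node Motivation ∈ conditioning set.
{Motivation} contains no descendant of PeerGroup and blocks every backdoor path.
No other singleton works — e.g. {Neighborhood} leaves P1 open — so {Motivation} is the unique smallest valid adjustment set.

{Motivation}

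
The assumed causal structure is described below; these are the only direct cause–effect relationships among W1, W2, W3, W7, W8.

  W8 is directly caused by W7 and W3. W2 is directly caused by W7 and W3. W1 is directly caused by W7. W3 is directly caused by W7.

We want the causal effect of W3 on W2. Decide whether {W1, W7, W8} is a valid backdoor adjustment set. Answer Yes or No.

No

Backdoor paths from W3 to W2 (paths whose first edge points into W3):
  P1: W3 <- W7 -> W2
Condition 1 (no descendant of W3 in the set): FAILS — W8 is a descendant of W3.
Condition 2 (every backdoor path blocked by {W1, W7, W8}):
  P1: blocked at fork node W7 ∈ conditioning set.
{W1, W7, W8} does not satisfy the backdoor criterion.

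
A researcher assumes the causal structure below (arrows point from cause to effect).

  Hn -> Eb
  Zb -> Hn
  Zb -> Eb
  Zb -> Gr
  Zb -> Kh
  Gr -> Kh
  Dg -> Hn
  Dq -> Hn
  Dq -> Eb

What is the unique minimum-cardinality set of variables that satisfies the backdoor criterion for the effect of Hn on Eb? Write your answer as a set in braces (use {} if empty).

Variables eligible for adjustment (non-descendants of Hn, excluding Hn and Eb): {Dg, Dq, Gr, Kh, Zb}.
Backdoor paths from Hn to Eb:
  P1: Hn <- Zb -> Eb
  P2: Hn <- Dq -> Eb
The empty set is not sufficient: P1 (Hn <- Zb -> Eb) has no collider blocking it and no conditioned non-collider, so it is open.
Try {Dq, Zb}:
  P1: blocked at fork node Zb ∈ conditioning set.
  P2: blocked at fork node Dq ∈ conditioning set.
{Dq, Zb} contains no descendant of Hn and blocks every backdoor path.
Every element of {Dq, Zb} is needed (dropping Dq leaves P2 open; dropping Zb leaves P1 open), so no proper subset is valid.
Among all size-2 subsets of the eligible variables, only {Dq, Zb} blocks every backdoor path, so it is the unique smallest valid adjustment set.

{Dq, Zb}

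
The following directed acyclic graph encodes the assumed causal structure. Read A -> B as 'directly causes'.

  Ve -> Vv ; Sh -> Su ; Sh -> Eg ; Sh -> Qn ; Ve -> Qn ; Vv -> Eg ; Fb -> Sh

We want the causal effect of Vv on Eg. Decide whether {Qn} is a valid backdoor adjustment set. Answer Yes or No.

No

Backdoor paths from Vv to Eg (paths whose first edge points into Vv):
  P1: Vv <- Ve -> Qn <- Sh -> Eg
Condition 1 (no descendant of Vv in the set): holds — descendants of Vv are {Eg}; none are in {Qn}.
Condition 2 (every backdoor path blocked by {Qn}):
  P1: open — collider(s) Qn are conditioned on (or have a conditioned descendant) and no non-collider on the path is in the set.
{Qn} does not satisfy the backdoor criterion.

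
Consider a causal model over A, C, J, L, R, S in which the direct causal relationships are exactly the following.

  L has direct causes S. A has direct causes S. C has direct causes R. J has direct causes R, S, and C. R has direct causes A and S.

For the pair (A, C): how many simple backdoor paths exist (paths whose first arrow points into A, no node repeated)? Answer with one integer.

4

A backdoor path from A to C is any simple undirected path whose first edge points into A (i.e. leaves A via a parent).
Parents of A: {S}.
Enumerating:
  P1: A <- S -> R -> C
  P2: A <- S -> R -> J <- C
  P3: A <- S -> J <- R -> C
  P4: A <- S -> J <- C
That exhausts the simple backdoor paths. Count: 4.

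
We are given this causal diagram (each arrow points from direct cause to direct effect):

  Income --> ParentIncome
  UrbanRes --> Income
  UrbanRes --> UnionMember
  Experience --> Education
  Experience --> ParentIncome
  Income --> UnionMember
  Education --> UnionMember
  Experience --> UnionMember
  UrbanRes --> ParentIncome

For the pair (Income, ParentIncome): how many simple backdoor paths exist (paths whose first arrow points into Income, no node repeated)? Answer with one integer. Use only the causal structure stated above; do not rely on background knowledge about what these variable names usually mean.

3

A backdoor path from Income to ParentIncome is any simple undirected path whose first edge points into Income (i.e. leaves Income via a parent).
Parents of Income: {UrbanRes}.
Enumerating:
  P1: Income <- UrbanRes -> UnionMember <- Experience -> ParentIncome
  P2: Income <- UrbanRes -> UnionMember <- Education <- Experience -> ParentIncome
  P3: Income <- UrbanRes -> ParentIncome
That exhausts the simple backdoor paths. Count: 3.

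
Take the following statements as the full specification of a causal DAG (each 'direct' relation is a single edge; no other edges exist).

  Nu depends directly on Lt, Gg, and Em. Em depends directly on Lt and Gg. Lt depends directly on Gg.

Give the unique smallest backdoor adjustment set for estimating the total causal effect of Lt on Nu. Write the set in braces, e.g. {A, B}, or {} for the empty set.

Variables eligible for adjustment (non-descendants of Lt, excluding Lt and Nu): {Gg}.
Backdoor paths from Lt to Nu:
  P1: Lt <- Gg -> Em -> Nu
  P2: Lt <- Gg -> Nu
The empty set is not sufficient: P1 (Lt <- Gg -> Em -> Nu) has no collider blocking it and no conditioned non-collider, so it is open.
Try {Gg}:
  P1: blocked at fork node Gg ∈ conditioning set.
  P2: blocked at fork node Gg ∈ conditioning set.
{Gg} contains no descendant of Lt and blocks every backdoor path.
{Gg} is the unique smallest valid adjustment set.

{Gg}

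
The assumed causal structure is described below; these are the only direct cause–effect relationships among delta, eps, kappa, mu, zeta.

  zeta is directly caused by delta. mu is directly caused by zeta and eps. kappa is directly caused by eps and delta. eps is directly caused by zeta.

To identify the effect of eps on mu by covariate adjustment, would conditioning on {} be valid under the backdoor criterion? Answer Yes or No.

No

Backdoor paths from eps to mu (paths whose first edge points into eps):
  P1: eps <- zeta -> mu
Condition 1 (no descendant of eps in the set): holds — descendants of eps are {kappa, mu}; none are in {}.
Condition 2 (every backdoor path blocked by {}):
  P1: open — no interior node is in the conditioning set.
{} does not satisfy the backdoor criterion.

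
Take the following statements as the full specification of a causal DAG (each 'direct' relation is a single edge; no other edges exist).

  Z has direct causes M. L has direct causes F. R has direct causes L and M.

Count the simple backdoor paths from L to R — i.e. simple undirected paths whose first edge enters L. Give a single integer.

0

A backdoor path from L to R is any simple undirected path whose first edge points into L (i.e. leaves L via a parent).
Parents of L: {F}.
No simple path from any parent of L reaches R without revisiting L, so there are no backdoor paths.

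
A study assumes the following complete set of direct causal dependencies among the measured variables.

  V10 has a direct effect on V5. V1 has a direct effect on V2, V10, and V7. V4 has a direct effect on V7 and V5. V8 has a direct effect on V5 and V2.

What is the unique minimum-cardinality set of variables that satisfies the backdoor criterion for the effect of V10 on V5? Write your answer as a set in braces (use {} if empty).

{}

Variables eligible for adjustment (non-descendants of V10, excluding V10 and V5): {V1, V2, V4, V7, V8}.
Backdoor paths from V10 to V5:
  P1: V10 <- V1 -> V7 <- V4 -> V5
  P2: V10 <- V1 -> V2 <- V8 -> V5
Each backdoor path contains an unconditioned collider, so every path is already blocked with the empty conditioning set:
  P1: blocked at collider V7 (neither it nor any descendant is in the conditioning set).
  P2: blocked at collider V2 (neither it nor any descendant is in the conditioning set).
The empty set is therefore the unique smallest valid set.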